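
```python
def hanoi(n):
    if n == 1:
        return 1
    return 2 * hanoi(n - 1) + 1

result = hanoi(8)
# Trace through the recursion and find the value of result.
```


hanoi(8)
= 2 * hanoi(7) + 1
= 2 * (2 * hanoi(6) + 1) + 1
= 2 * (2 * (2 * hanoi(5) + 1) + 1) + 1
= 2 * (2 * (2 * (2 * hanoi(4) + 1) + 1) + 1) + 1
= 2 * (2 * (2 * (2 * (2 * hanoi(3) + 1) + 1) + 1) + 1) + 1
= 2 * (2 * (2 * (2 * (2 * (2 * hanoi(2) + 1) + 1) + 1) + 1) + 1) + 1
= 2 * (2 * (2 * (2 * (2 * (2 * (2 * hanoi(1) + 1) + 1) + 1) + 1) + 1) + 1) + 1
Now compute bottom-up:
hanoi(1) = 1
hanoi(2) = 2 * 1 + 1 = 3
hanoi(3) = 2 * 3 + 1 = 7
hanoi(4) = 2 * 7 + 1 = 15
hanoi(5) = 2 * 15 + 1 = 31
hanoi(6) = 2 * 31 + 1 = 63
hanoi(7) = 2 * 63 + 1 = 127
hanoi(8) = 2 * 127 + 1 = 255
= 255


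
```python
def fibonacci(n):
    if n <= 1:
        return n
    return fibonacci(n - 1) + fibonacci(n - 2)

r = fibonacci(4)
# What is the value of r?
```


fibonacci(4)
= fibonacci(3) + fibonacci(2)
= (fibonacci(2) + fibonacci(1)) + fibonacci(2)
Computing bottom-up: fibonacci(0)=0, fibonacci(1)=1, fibonacci(2)=1, fibonacci(3)=2, fibonacci(4)=3
= 3


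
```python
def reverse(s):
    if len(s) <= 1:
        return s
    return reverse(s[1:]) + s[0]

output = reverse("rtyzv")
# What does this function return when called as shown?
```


reverse("rtyzv")
= reverse("tyzv") + "r"
= reverse("yzv") + "t" + "r"
= reverse("zv") + "y" + "t" + "r"
= reverse("v") + "z" + "y" + "t" + "r"
= "v" + "z" + "y" + "t" + "r"
= "vzytr"


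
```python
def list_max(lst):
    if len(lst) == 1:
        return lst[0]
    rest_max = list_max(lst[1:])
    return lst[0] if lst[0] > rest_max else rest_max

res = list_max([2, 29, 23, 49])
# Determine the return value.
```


list_max([2, 29, 23, 49])
= compare 2 with list_max([29, 23, 49])
= compare 29 with list_max([23, 49])
= compare 23 with list_max([49])
Base: list_max([49]) = 49
compare 23 with 49: max = 49
compare 29 with 49: max = 49
compare 2 with 49: max = 49
= 49


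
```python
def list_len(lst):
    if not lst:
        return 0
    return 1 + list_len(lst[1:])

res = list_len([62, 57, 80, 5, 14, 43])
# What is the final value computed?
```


list_len([62, 57, 80, 5, 14, 43])
= 1 + list_len([57, 80, 5, 14, 43])
= 1 + 1 + list_len([80, 5, 14, 43])
= 1 + 1 + 1 + list_len([5, 14, 43])
= 1 + 1 + 1 + 1 + list_len([14, 43])
= 1 + 1 + 1 + 1 + 1 + list_len([43])
= 1 + 1 + 1 + 1 + 1 + 1 + list_len([])
= 1 + 1 + 1 + 1 + 1 + 1 + 0
= 6


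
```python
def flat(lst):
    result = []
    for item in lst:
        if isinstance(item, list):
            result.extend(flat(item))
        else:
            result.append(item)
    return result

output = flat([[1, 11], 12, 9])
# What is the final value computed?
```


flat([[1, 11], 12, 9])
Processing each element:
  [1, 11] is a list -> flat recursively -> [1, 11]
  12 is not a list -> append 12
  9 is not a list -> append 9
= [1, 11, 12, 9]


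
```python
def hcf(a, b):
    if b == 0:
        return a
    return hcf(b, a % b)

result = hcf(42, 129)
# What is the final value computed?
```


hcf(42, 129)
= hcf(129, 42 % 129) = hcf(129, 42)
= hcf(42, 129 % 42) = hcf(42, 3)
= hcf(3, 42 % 3) = hcf(3, 0)
b == 0, return a = 3


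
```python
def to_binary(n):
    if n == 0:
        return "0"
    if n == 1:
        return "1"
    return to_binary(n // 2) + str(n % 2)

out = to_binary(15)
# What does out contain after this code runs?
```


to_binary(15)
= to_binary(7) + "1"
= to_binary(3) + "1" + "1"
= to_binary(1) + "1" + "1" + "1"
= "1" + "1" + "1" + "1"
= "1111"


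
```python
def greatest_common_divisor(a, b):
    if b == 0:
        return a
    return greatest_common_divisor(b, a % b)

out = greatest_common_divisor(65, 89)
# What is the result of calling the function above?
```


greatest_common_divisor(65, 89)
= greatest_common_divisor(89, 65 % 89) = greatest_common_divisor(89, 65)
= greatest_common_divisor(65, 89 % 65) = greatest_common_divisor(65, 24)
= greatest_common_divisor(24, 65 % 24) = greatest_common_divisor(24, 17)
= greatest_common_divisor(17, 24 % 17) = greatest_common_divisor(17, 7)
= greatest_common_divisor(7, 17 % 7) = greatest_common_divisor(7, 3)
= greatest_common_divisor(3, 7 % 3) = greatest_common_divisor(3, 1)
= greatest_common_divisor(1, 3 % 1) = greatest_common_divisor(1, 0)
b == 0, return a = 1


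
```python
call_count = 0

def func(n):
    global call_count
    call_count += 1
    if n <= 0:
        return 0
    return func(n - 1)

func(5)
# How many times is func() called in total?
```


func(5) calls func(4) calls ... calls func(0)
Total calls: 5 + 1 (for base case) = 6


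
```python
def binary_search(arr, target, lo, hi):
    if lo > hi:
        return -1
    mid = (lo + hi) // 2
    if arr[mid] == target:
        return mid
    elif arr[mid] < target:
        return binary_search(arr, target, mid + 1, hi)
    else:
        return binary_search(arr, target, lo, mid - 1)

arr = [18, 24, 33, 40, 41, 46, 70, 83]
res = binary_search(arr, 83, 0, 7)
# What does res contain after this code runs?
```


binary_search(arr, 83, 0, 7)
lo=0, hi=7, mid=3, arr[mid]=40
40 < 83, search right half
lo=4, hi=7, mid=5, arr[mid]=46
46 < 83, search right half
lo=6, hi=7, mid=6, arr[mid]=70
70 < 83, search right half
lo=7, hi=7, mid=7, arr[mid]=83
arr[7] == 83, found at index 7
= 7


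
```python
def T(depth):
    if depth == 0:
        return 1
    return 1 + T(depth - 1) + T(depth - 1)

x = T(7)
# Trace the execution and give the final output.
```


T(7)
= 1 + T(6) + T(6)
= 1 + 2 * T(6)
T(k) = 2^(k+1) - 1
T(0) = 1
T(1) = 3
T(2) = 7
T(3) = 15
T(4) = 31
T(7) = 2^8 - 1 = 255


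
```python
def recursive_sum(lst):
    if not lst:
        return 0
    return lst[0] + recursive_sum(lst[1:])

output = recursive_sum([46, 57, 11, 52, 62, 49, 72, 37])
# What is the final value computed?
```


recursive_sum([46, 57, 11, 52, 62, 49, 72, 37])
= 46 + recursive_sum([57, 11, 52, 62, 49, 72, 37])
= 46 + 57 + recursive_sum([11, 52, 62, 49, 72, 37])
= 46 + 57 + 11 + recursive_sum([52, 62, 49, 72, 37])
= 46 + 57 + 11 + 52 + recursive_sum([62, 49, 72, 37])
= 46 + 57 + 11 + 52 + 62 + recursive_sum([49, 72, 37])
= 46 + 57 + 11 + 52 + 62 + 49 + recursive_sum([72, 37])
= 46 + 57 + 11 + 52 + 62 + 49 + 72 + recursive_sum([37])
= 46 + 57 + 11 + 52 + 62 + 49 + 72 + 37 + recursive_sum([])
= 46 + 57 + 11 + 52 + 62 + 49 + 72 + 37 + 0
= 386


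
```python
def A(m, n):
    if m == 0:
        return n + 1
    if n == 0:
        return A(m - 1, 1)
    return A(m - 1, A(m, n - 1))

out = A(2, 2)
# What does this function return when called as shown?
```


A(2, 2)
= A(1, A(2, 1))
First compute A(2, 1) = 5
= A(1, 5)
= 7


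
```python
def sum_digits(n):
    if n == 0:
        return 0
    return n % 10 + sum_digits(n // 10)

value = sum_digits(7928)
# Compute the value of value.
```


sum_digits(7928)
= 8 + sum_digits(792)
= 8 + 2 + sum_digits(79)
= 8 + 2 + 9 + sum_digits(7)
= 8 + 2 + 9 + 7 + sum_digits(0)
= 8 + 2 + 9 + 7 + 0
= 26


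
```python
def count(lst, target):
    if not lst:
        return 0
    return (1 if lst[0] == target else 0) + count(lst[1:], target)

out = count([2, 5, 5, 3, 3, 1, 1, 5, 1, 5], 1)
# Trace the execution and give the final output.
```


count([2, 5, 5, 3, 3, 1, 1, 5, 1, 5], 1)
lst[0]=2 != 1: 0 + count([5, 5, 3, 3, 1, 1, 5, 1, 5], 1)
lst[0]=5 != 1: 0 + count([5, 3, 3, 1, 1, 5, 1, 5], 1)
lst[0]=5 != 1: 0 + count([3, 3, 1, 1, 5, 1, 5], 1)
lst[0]=3 != 1: 0 + count([3, 1, 1, 5, 1, 5], 1)
lst[0]=3 != 1: 0 + count([1, 1, 5, 1, 5], 1)
lst[0]=1 == 1: 1 + count([1, 5, 1, 5], 1)
lst[0]=1 == 1: 1 + count([5, 1, 5], 1)
lst[0]=5 != 1: 0 + count([1, 5], 1)
lst[0]=1 == 1: 1 + count([5], 1)
lst[0]=5 != 1: 0 + count([], 1)
= 3


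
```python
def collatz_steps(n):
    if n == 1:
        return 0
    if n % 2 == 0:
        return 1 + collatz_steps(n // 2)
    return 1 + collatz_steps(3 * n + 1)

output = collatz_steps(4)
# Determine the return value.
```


collatz_steps(4)
4 is even -> collatz_steps(2)
2 is even -> collatz_steps(1)
Reached 1 after 2 steps
= 2


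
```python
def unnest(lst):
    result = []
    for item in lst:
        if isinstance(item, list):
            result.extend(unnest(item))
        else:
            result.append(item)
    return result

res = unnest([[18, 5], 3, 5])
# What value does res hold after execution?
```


unnest([[18, 5], 3, 5])
Processing each element:
  [18, 5] is a list -> unnest recursively -> [18, 5]
  3 is not a list -> append 3
  5 is not a list -> append 5
= [18, 5, 3, 5]


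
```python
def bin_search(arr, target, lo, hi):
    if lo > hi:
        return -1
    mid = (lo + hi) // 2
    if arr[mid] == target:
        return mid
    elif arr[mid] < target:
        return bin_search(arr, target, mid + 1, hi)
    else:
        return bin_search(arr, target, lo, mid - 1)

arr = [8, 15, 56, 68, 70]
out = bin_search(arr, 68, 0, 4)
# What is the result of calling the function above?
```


bin_search(arr, 68, 0, 4)
lo=0, hi=4, mid=2, arr[mid]=56
56 < 68, search right half
lo=3, hi=4, mid=3, arr[mid]=68
arr[3] == 68, found at index 3
= 3


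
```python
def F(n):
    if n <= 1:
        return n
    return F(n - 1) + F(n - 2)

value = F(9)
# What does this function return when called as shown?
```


F(9)
= F(8) + F(7)
= (F(7) + F(6)) + F(7)
Computing bottom-up: F(0)=0, F(1)=1, F(2)=1, F(3)=2, F(4)=3, F(5)=5, F(6)=8, F(7)=13, F(8)=21, F(9)=34
= 34


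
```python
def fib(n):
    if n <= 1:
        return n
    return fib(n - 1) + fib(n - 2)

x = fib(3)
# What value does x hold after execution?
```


fib(3)
= fib(2) + fib(1)
Computing bottom-up: fib(0)=0, fib(1)=1, fib(2)=1, fib(3)=2
= 2


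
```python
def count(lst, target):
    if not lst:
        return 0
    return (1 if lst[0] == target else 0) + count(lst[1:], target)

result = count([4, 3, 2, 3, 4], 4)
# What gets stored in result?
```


count([4, 3, 2, 3, 4], 4)
lst[0]=4 == 4: 1 + count([3, 2, 3, 4], 4)
lst[0]=3 != 4: 0 + count([2, 3, 4], 4)
lst[0]=2 != 4: 0 + count([3, 4], 4)
lst[0]=3 != 4: 0 + count([4], 4)
lst[0]=4 == 4: 1 + count([], 4)
= 2


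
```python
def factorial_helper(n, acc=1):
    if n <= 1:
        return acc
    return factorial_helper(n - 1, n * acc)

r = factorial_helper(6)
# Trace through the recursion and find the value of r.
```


factorial_helper(6, 1)
= factorial_helper(5, 6 * 1) = factorial_helper(5, 6)
= factorial_helper(4, 5 * 6) = factorial_helper(4, 30)
= factorial_helper(3, 4 * 30) = factorial_helper(3, 120)
= factorial_helper(2, 3 * 120) = factorial_helper(2, 360)
= factorial_helper(1, 2 * 360) = factorial_helper(1, 720)
n <= 1, return acc = 720


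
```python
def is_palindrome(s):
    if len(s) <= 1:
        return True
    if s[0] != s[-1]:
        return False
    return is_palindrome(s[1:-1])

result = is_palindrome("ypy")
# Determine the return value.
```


is_palindrome("ypy")
"ypy": s[0]='y' == s[-1]='y' -> is_palindrome("p")
"p": len <= 1 -> True
= True


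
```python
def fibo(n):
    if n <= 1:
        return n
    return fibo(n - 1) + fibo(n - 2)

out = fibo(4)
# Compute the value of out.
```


fibo(4)
= fibo(3) + fibo(2)
= (fibo(2) + fibo(1)) + fibo(2)
Computing bottom-up: fibo(0)=0, fibo(1)=1, fibo(2)=1, fibo(3)=2, fibo(4)=3
= 3


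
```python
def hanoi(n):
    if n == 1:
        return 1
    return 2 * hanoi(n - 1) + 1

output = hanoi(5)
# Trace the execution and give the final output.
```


hanoi(5)
= 2 * hanoi(4) + 1
= 2 * (2 * hanoi(3) + 1) + 1
= 2 * (2 * (2 * hanoi(2) + 1) + 1) + 1
= 2 * (2 * (2 * (2 * hanoi(1) + 1) + 1) + 1) + 1
Now compute bottom-up:
hanoi(1) = 1
hanoi(2) = 2 * 1 + 1 = 3
hanoi(3) = 2 * 3 + 1 = 7
hanoi(4) = 2 * 7 + 1 = 15
hanoi(5) = 2 * 15 + 1 = 31
= 31


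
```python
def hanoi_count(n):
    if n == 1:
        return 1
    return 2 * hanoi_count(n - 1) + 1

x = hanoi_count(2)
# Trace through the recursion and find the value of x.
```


hanoi_count(2)
= 2 * hanoi_count(1) + 1
Now compute bottom-up:
hanoi_count(1) = 1
hanoi_count(2) = 2 * 1 + 1 = 3
= 3


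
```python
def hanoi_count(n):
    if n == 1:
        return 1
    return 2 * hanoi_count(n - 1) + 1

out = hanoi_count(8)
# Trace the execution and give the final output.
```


hanoi_count(8)
= 2 * hanoi_count(7) + 1
= 2 * (2 * hanoi_count(6) + 1) + 1
= 2 * (2 * (2 * hanoi_count(5) + 1) + 1) + 1
= 2 * (2 * (2 * (2 * hanoi_count(4) + 1) + 1) + 1) + 1
= 2 * (2 * (2 * (2 * (2 * hanoi_count(3) + 1) + 1) + 1) + 1) + 1
= 2 * (2 * (2 * (2 * (2 * (2 * hanoi_count(2) + 1) + 1) + 1) + 1) + 1) + 1
= 2 * (2 * (2 * (2 * (2 * (2 * (2 * hanoi_count(1) + 1) + 1) + 1) + 1) + 1) + 1) + 1
Now compute bottom-up:
hanoi_count(1) = 1
hanoi_count(2) = 2 * 1 + 1 = 3
hanoi_count(3) = 2 * 3 + 1 = 7
hanoi_count(4) = 2 * 7 + 1 = 15
hanoi_count(5) = 2 * 15 + 1 = 31
hanoi_count(6) = 2 * 31 + 1 = 63
hanoi_count(7) = 2 * 63 + 1 = 127
hanoi_count(8) = 2 * 127 + 1 = 255
= 255


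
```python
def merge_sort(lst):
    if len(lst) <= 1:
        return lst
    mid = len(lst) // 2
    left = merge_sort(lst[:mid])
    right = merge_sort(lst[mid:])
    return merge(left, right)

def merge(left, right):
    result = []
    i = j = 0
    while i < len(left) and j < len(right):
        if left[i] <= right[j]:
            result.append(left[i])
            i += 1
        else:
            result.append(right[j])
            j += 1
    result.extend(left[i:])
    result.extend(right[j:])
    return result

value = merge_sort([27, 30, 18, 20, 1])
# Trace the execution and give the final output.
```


merge_sort([27, 30, 18, 20, 1])
Split into [27, 30] and [18, 20, 1]
Left sorted: [27, 30]
Right sorted: [1, 18, 20]
Merge [27, 30] and [1, 18, 20]
= [1, 18, 20, 27, 30]


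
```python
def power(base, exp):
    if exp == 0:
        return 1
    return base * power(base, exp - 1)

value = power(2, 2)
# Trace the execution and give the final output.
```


power(2, 2)
= 2 * power(2, 1)
= 2 * 2 * power(2, 0)
= 2 * 2 * 1
= 4


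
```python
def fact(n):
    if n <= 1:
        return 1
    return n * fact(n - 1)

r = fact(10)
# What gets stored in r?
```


fact(10)
= 10 * fact(9)
= 10 * 9 * fact(8)
= 10 * 9 * 8 * fact(7)
= 10 * 9 * 8 * 7 * fact(6)
= 10 * 9 * 8 * 7 * 6 * fact(5)
= 10 * 9 * 8 * 7 * 6 * 5 * fact(4)
= 10 * 9 * 8 * 7 * 6 * 5 * 4 * fact(3)
= 10 * 9 * 8 * 7 * 6 * 5 * 4 * 3 * fact(2)
= 10 * 9 * 8 * 7 * 6 * 5 * 4 * 3 * 2 * fact(1)
= 10 * 9 * 8 * 7 * 6 * 5 * 4 * 3 * 2 * 1
= 3628800


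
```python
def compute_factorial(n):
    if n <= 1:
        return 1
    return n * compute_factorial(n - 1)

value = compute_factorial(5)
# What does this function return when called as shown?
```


compute_factorial(5)
= 5 * compute_factorial(4)
= 5 * 4 * compute_factorial(3)
= 5 * 4 * 3 * compute_factorial(2)
= 5 * 4 * 3 * 2 * compute_factorial(1)
= 5 * 4 * 3 * 2 * 1
= 120


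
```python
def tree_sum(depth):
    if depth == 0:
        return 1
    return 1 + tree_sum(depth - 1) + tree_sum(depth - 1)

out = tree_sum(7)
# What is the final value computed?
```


tree_sum(7)
= 1 + tree_sum(6) + tree_sum(6)
= 1 + 2 * tree_sum(6)
tree_sum(k) = 2^(k+1) - 1
tree_sum(0) = 1
tree_sum(1) = 3
tree_sum(2) = 7
tree_sum(3) = 15
tree_sum(4) = 31
tree_sum(7) = 2^8 - 1 = 255


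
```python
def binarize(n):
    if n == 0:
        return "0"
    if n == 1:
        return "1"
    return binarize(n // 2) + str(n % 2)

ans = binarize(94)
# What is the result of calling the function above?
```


binarize(94)
= binarize(47) + "0"
= binarize(23) + "1" + "0"
= binarize(11) + "1" + "1" + "0"
= binarize(5) + "1" + "1" + "1" + "0"
= binarize(2) + "1" + "1" + "1" + "1" + "0"
= binarize(1) + "0" + "1" + "1" + "1" + "1" + "0"
= "1" + "0" + "1" + "1" + "1" + "1" + "0"
= "1011110"


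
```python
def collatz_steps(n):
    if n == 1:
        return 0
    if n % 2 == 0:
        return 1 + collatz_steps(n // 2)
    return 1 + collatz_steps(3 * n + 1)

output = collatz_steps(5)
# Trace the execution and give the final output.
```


collatz_steps(5)
5 is odd -> 3*5+1 = 16 -> collatz_steps(16)
16 is even -> collatz_steps(8)
8 is even -> collatz_steps(4)
4 is even -> collatz_steps(2)
2 is even -> collatz_steps(1)
Reached 1 after 5 steps
= 5


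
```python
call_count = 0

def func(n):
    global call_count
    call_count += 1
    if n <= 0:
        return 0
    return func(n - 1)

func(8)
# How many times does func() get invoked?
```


func(8) calls func(7) calls ... calls func(0)
Total calls: 8 + 1 (for base case) = 9


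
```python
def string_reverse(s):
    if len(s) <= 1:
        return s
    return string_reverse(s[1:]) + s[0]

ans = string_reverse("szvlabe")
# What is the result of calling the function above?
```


string_reverse("szvlabe")
= string_reverse("zvlabe") + "s"
= string_reverse("vlabe") + "z" + "s"
= string_reverse("labe") + "v" + "z" + "s"
= string_reverse("abe") + "l" + "v" + "z" + "s"
= string_reverse("be") + "a" + "l" + "v" + "z" + "s"
= string_reverse("e") + "b" + "a" + "l" + "v" + "z" + "s"
= "e" + "b" + "a" + "l" + "v" + "z" + "s"
= "ebalvzs"


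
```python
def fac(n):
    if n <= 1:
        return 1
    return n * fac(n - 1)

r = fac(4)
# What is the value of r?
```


fac(4)
= 4 * fac(3)
= 4 * 3 * fac(2)
= 4 * 3 * 2 * fac(1)
= 4 * 3 * 2 * 1
= 24


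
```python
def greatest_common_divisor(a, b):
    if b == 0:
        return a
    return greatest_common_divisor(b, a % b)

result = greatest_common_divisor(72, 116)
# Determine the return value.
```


greatest_common_divisor(72, 116)
= greatest_common_divisor(116, 72 % 116) = greatest_common_divisor(116, 72)
= greatest_common_divisor(72, 116 % 72) = greatest_common_divisor(72, 44)
= greatest_common_divisor(44, 72 % 44) = greatest_common_divisor(44, 28)
= greatest_common_divisor(28, 44 % 28) = greatest_common_divisor(28, 16)
= greatest_common_divisor(16, 28 % 16) = greatest_common_divisor(16, 12)
= greatest_common_divisor(12, 16 % 12) = greatest_common_divisor(12, 4)
= greatest_common_divisor(4, 12 % 4) = greatest_common_divisor(4, 0)
b == 0, return a = 4


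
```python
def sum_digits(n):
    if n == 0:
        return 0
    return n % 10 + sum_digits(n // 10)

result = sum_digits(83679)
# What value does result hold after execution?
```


sum_digits(83679)
= 9 + sum_digits(8367)
= 9 + 7 + sum_digits(836)
= 9 + 7 + 6 + sum_digits(83)
= 9 + 7 + 6 + 3 + sum_digits(8)
= 9 + 7 + 6 + 3 + 8 + sum_digits(0)
= 9 + 7 + 6 + 3 + 8 + 0
= 33


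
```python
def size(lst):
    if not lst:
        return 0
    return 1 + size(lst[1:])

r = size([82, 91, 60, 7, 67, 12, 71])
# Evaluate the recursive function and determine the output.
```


size([82, 91, 60, 7, 67, 12, 71])
= 1 + size([91, 60, 7, 67, 12, 71])
= 1 + 1 + size([60, 7, 67, 12, 71])
= 1 + 1 + 1 + size([7, 67, 12, 71])
= 1 + 1 + 1 + 1 + size([67, 12, 71])
= 1 + 1 + 1 + 1 + 1 + size([12, 71])
= 1 + 1 + 1 + 1 + 1 + 1 + size([71])
= 1 + 1 + 1 + 1 + 1 + 1 + 1 + size([])
= 1 + 1 + 1 + 1 + 1 + 1 + 1 + 0
= 7


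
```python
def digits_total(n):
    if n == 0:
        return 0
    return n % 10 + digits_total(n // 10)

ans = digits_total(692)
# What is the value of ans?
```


digits_total(692)
= 2 + digits_total(69)
= 2 + 9 + digits_total(6)
= 2 + 9 + 6 + digits_total(0)
= 2 + 9 + 6 + 0
= 17


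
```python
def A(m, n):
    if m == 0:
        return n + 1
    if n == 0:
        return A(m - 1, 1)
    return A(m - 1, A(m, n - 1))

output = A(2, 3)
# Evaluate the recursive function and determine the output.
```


A(2, 3)
= A(1, A(2, 2))
First compute A(2, 2) = 7
= A(1, 7)
= 9


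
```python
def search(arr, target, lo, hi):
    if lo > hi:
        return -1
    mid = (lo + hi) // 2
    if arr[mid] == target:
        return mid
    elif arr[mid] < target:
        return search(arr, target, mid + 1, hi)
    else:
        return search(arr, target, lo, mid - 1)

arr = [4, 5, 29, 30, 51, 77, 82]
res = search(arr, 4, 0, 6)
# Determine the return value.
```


search(arr, 4, 0, 6)
lo=0, hi=6, mid=3, arr[mid]=30
30 > 4, search left half
lo=0, hi=2, mid=1, arr[mid]=5
5 > 4, search left half
lo=0, hi=0, mid=0, arr[mid]=4
arr[0] == 4, found at index 0
= 0


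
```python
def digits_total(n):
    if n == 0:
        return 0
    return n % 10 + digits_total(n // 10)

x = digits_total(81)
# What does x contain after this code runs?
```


digits_total(81)
= 1 + digits_total(8)
= 1 + 8 + digits_total(0)
= 1 + 8 + 0
= 9


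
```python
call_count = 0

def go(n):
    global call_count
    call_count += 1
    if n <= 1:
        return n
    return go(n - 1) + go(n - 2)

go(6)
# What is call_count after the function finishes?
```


go(6) calls go(5) and go(4); each non-base call branches into two more.
Let C(k) = total number of calls made by go(k), including the call to go(k) itself.
Base cases: C(0) = 1, C(1) = 1
Recurrence: C(k) = 1 + C(k-1) + C(k-2)
  C(2) = 1 + C(1) + C(0) = 1 + 1 + 1 = 3
  C(3) = 1 + C(2) + C(1) = 1 + 3 + 1 = 5
  C(4) = 1 + C(3) + C(2) = 1 + 5 + 3 = 9
  C(5) = 1 + C(4) + C(3) = 1 + 9 + 5 = 15
  C(6) = 1 + C(5) + C(4) = 1 + 15 + 9 = 25
Total calls = C(6) = 25


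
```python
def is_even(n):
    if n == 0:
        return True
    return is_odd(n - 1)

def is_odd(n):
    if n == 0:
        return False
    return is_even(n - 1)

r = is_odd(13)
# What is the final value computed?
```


is_odd(13)
= is_even(12)
= is_odd(11)
= is_even(10)
= is_odd(9)
= is_even(8)
= is_odd(7)
= is_even(6)
= is_odd(5)
= is_even(4)
= is_odd(3)
= is_even(2)
= is_odd(1)
= is_even(0)
n == 0: return True
= True


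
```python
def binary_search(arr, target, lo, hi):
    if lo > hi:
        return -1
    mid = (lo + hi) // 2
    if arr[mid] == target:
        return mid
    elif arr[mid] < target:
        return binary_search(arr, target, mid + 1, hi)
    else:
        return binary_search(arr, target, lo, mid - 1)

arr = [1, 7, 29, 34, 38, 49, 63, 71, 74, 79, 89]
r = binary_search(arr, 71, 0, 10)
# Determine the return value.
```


binary_search(arr, 71, 0, 10)
lo=0, hi=10, mid=5, arr[mid]=49
49 < 71, search right half
lo=6, hi=10, mid=8, arr[mid]=74
74 > 71, search left half
lo=6, hi=7, mid=6, arr[mid]=63
63 < 71, search right half
lo=7, hi=7, mid=7, arr[mid]=71
arr[7] == 71, found at index 7
= 7


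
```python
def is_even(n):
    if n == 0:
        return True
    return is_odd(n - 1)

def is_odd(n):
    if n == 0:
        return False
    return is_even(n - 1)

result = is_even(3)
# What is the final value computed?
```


is_even(3)
= is_odd(2)
= is_even(1)
= is_odd(0)
n == 0: return False
= False


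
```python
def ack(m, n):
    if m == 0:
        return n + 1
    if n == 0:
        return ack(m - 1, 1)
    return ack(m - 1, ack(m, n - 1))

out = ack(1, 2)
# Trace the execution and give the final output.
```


ack(1, 2)
= ack(0, ack(1, 1))
First compute ack(1, 1) = 3
= ack(0, 3)
= 4


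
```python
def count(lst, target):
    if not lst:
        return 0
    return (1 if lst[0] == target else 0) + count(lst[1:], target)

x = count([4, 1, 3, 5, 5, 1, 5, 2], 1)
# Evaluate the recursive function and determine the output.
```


count([4, 1, 3, 5, 5, 1, 5, 2], 1)
lst[0]=4 != 1: 0 + count([1, 3, 5, 5, 1, 5, 2], 1)
lst[0]=1 == 1: 1 + count([3, 5, 5, 1, 5, 2], 1)
lst[0]=3 != 1: 0 + count([5, 5, 1, 5, 2], 1)
lst[0]=5 != 1: 0 + count([5, 1, 5, 2], 1)
lst[0]=5 != 1: 0 + count([1, 5, 2], 1)
lst[0]=1 == 1: 1 + count([5, 2], 1)
lst[0]=5 != 1: 0 + count([2], 1)
lst[0]=2 != 1: 0 + count([], 1)
= 2


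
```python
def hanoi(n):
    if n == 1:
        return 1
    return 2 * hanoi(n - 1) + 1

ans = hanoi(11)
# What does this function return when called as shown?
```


hanoi(11)
= 2 * hanoi(10) + 1
= 2 * (2 * hanoi(9) + 1) + 1
= 2 * (2 * (2 * hanoi(8) + 1) + 1) + 1
= 2 * (2 * (2 * (2 * hanoi(7) + 1) + 1) + 1) + 1
= 2 * (2 * (2 * (2 * (2 * hanoi(6) + 1) + 1) + 1) + 1) + 1
= 2 * (2 * (2 * (2 * (2 * (2 * hanoi(5) + 1) + 1) + 1) + 1) + 1) + 1
= 2 * (2 * (2 * (2 * (2 * (2 * (2 * hanoi(4) + 1) + 1) + 1) + 1) + 1) + 1) + 1
= 2 * (2 * (2 * (2 * (2 * (2 * (2 * (2 * hanoi(3) + 1) + 1) + 1) + 1) + 1) + 1) + 1) + 1
= 2 * (2 * (2 * (2 * (2 * (2 * (2 * (2 * (2 * hanoi(2) + 1) + 1) + 1) + 1) + 1) + 1) + 1) + 1) + 1
= 2 * (2 * (2 * (2 * (2 * (2 * (2 * (2 * (2 * (2 * hanoi(1) + 1) + 1) + 1) + 1) + 1) + 1) + 1) + 1) + 1) + 1
Now compute bottom-up:
hanoi(1) = 1
hanoi(2) = 2 * 1 + 1 = 3
hanoi(3) = 2 * 3 + 1 = 7
hanoi(4) = 2 * 7 + 1 = 15
hanoi(5) = 2 * 15 + 1 = 31
hanoi(6) = 2 * 31 + 1 = 63
hanoi(7) = 2 * 63 + 1 = 127
hanoi(8) = 2 * 127 + 1 = 255
hanoi(9) = 2 * 255 + 1 = 511
hanoi(10) = 2 * 511 + 1 = 1023
hanoi(11) = 2 * 1023 + 1 = 2047
= 2047


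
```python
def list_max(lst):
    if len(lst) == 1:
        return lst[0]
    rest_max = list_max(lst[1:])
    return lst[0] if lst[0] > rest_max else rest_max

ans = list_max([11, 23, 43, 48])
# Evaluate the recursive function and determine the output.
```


list_max([11, 23, 43, 48])
= compare 11 with list_max([23, 43, 48])
= compare 23 with list_max([43, 48])
= compare 43 with list_max([48])
Base: list_max([48]) = 48
compare 43 with 48: max = 48
compare 23 with 48: max = 48
compare 11 with 48: max = 48
= 48


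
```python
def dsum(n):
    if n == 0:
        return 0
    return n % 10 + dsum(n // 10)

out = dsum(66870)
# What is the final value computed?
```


dsum(66870)
= 0 + dsum(6687)
= 0 + 7 + dsum(668)
= 0 + 7 + 8 + dsum(66)
= 0 + 7 + 8 + 6 + dsum(6)
= 0 + 7 + 8 + 6 + 6 + dsum(0)
= 0 + 7 + 8 + 6 + 6 + 0
= 27


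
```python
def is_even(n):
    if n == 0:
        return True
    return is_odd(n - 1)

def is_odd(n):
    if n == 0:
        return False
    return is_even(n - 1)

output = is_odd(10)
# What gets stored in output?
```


is_odd(10)
= is_even(9)
= is_odd(8)
= is_even(7)
= is_odd(6)
= is_even(5)
= is_odd(4)
= is_even(3)
= is_odd(2)
= is_even(1)
= is_odd(0)
n == 0: return False
= False


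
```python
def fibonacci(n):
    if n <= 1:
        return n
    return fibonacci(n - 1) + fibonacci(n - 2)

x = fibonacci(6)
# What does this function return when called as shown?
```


fibonacci(6)
= fibonacci(5) + fibonacci(4)
= (fibonacci(4) + fibonacci(3)) + fibonacci(4)
Computing bottom-up: fibonacci(0)=0, fibonacci(1)=1, fibonacci(2)=1, fibonacci(3)=2, fibonacci(4)=3, fibonacci(5)=5, fibonacci(6)=8
= 8


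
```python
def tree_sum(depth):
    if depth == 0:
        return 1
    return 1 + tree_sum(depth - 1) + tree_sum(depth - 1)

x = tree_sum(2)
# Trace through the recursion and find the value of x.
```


tree_sum(2)
= 1 + tree_sum(1) + tree_sum(1)
= 1 + 2 * tree_sum(1)
tree_sum(k) = 2^(k+1) - 1
tree_sum(0) = 1
tree_sum(1) = 3
tree_sum(2) = 7
tree_sum(2) = 2^3 - 1 = 7


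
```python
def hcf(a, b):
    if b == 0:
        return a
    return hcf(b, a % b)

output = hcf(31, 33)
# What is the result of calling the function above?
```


hcf(31, 33)
= hcf(33, 31 % 33) = hcf(33, 31)
= hcf(31, 33 % 31) = hcf(31, 2)
= hcf(2, 31 % 2) = hcf(2, 1)
= hcf(1, 2 % 1) = hcf(1, 0)
b == 0, return a = 1


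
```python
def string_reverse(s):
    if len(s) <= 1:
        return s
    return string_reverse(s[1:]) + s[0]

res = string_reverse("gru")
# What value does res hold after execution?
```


string_reverse("gru")
= string_reverse("ru") + "g"
= string_reverse("u") + "r" + "g"
= "u" + "r" + "g"
= "urg"


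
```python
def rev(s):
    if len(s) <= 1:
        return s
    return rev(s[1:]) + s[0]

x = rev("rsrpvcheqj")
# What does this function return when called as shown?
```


rev("rsrpvcheqj")
= rev("srpvcheqj") + "r"
= rev("rpvcheqj") + "s" + "r"
= rev("pvcheqj") + "r" + "s" + "r"
= rev("vcheqj") + "p" + "r" + "s" + "r"
= rev("cheqj") + "v" + "p" + "r" + "s" + "r"
= rev("heqj") + "c" + "v" + "p" + "r" + "s" + "r"
= rev("eqj") + "h" + "c" + "v" + "p" + "r" + "s" + "r"
= rev("qj") + "e" + "h" + "c" + "v" + "p" + "r" + "s" + "r"
= rev("j") + "q" + "e" + "h" + "c" + "v" + "p" + "r" + "s" + "r"
= "j" + "q" + "e" + "h" + "c" + "v" + "p" + "r" + "s" + "r"
= "jqehcvprsr"


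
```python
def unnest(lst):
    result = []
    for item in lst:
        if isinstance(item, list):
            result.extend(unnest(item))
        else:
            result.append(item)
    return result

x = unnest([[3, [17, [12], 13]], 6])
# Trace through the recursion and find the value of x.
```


unnest([[3, [17, [12], 13]], 6])
Processing each element:
  [3, [17, [12], 13]] is a list -> unnest recursively -> [3, 17, 12, 13]
  6 is not a list -> append 6
= [3, 17, 12, 13, 6]


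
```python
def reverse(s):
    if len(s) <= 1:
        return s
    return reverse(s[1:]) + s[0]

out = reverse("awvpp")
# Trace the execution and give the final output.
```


reverse("awvpp")
= reverse("wvpp") + "a"
= reverse("vpp") + "w" + "a"
= reverse("pp") + "v" + "w" + "a"
= reverse("p") + "p" + "v" + "w" + "a"
= "p" + "p" + "v" + "w" + "a"
= "ppvwa"


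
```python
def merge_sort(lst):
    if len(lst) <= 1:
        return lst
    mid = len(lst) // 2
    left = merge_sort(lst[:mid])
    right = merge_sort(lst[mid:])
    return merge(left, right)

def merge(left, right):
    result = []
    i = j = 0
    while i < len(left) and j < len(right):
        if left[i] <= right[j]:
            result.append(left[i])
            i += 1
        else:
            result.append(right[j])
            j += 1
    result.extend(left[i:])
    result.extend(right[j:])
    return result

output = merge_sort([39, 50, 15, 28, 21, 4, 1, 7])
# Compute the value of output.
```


merge_sort([39, 50, 15, 28, 21, 4, 1, 7])
Split into [39, 50, 15, 28] and [21, 4, 1, 7]
Left sorted: [15, 28, 39, 50]
Right sorted: [1, 4, 7, 21]
Merge [15, 28, 39, 50] and [1, 4, 7, 21]
= [1, 4, 7, 15, 21, 28, 39, 50]


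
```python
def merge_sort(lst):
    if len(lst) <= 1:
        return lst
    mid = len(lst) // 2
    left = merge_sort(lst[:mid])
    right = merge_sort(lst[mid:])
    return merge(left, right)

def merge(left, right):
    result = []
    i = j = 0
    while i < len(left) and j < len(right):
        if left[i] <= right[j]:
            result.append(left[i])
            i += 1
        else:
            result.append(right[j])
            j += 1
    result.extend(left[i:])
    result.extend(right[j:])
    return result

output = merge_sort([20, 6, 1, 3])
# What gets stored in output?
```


merge_sort([20, 6, 1, 3])
Split into [20, 6] and [1, 3]
Left sorted: [6, 20]
Right sorted: [1, 3]
Merge [6, 20] and [1, 3]
= [1, 3, 6, 20]


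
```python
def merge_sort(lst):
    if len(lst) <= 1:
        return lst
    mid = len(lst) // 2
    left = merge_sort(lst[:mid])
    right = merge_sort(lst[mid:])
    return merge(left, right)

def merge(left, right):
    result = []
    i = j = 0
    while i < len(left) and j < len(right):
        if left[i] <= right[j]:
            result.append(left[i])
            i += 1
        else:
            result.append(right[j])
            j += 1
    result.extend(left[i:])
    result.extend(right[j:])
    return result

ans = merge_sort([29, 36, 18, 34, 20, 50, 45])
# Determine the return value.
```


merge_sort([29, 36, 18, 34, 20, 50, 45])
Split into [29, 36, 18] and [34, 20, 50, 45]
Left sorted: [18, 29, 36]
Right sorted: [20, 34, 45, 50]
Merge [18, 29, 36] and [20, 34, 45, 50]
= [18, 20, 29, 34, 36, 45, 50]


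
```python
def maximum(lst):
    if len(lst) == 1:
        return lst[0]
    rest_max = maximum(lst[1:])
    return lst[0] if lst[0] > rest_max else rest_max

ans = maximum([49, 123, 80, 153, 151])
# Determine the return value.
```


maximum([49, 123, 80, 153, 151])
= compare 49 with maximum([123, 80, 153, 151])
= compare 123 with maximum([80, 153, 151])
= compare 80 with maximum([153, 151])
= compare 153 with maximum([151])
Base: maximum([151]) = 151
compare 153 with 151: max = 153
compare 80 with 153: max = 153
compare 123 with 153: max = 153
compare 49 with 153: max = 153
= 153


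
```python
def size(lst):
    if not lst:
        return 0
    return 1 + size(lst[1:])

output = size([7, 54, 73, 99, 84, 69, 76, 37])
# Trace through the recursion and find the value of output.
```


size([7, 54, 73, 99, 84, 69, 76, 37])
= 1 + size([54, 73, 99, 84, 69, 76, 37])
= 1 + 1 + size([73, 99, 84, 69, 76, 37])
= 1 + 1 + 1 + size([99, 84, 69, 76, 37])
= 1 + 1 + 1 + 1 + size([84, 69, 76, 37])
= 1 + 1 + 1 + 1 + 1 + size([69, 76, 37])
= 1 + 1 + 1 + 1 + 1 + 1 + size([76, 37])
= 1 + 1 + 1 + 1 + 1 + 1 + 1 + size([37])
= 1 + 1 + 1 + 1 + 1 + 1 + 1 + 1 + size([])
= 1 + 1 + 1 + 1 + 1 + 1 + 1 + 1 + 0
= 8


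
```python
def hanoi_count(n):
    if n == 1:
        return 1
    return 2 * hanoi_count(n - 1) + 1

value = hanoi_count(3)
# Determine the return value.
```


hanoi_count(3)
= 2 * hanoi_count(2) + 1
= 2 * (2 * hanoi_count(1) + 1) + 1
Now compute bottom-up:
hanoi_count(1) = 1
hanoi_count(2) = 2 * 1 + 1 = 3
hanoi_count(3) = 2 * 3 + 1 = 7
= 7


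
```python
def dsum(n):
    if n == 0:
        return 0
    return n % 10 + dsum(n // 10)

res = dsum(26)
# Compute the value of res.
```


dsum(26)
= 6 + dsum(2)
= 6 + 2 + dsum(0)
= 6 + 2 + 0
= 8


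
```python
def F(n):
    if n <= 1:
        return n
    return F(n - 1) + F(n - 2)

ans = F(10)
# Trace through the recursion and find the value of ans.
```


F(10)
= F(9) + F(8)
= (F(8) + F(7)) + F(8)
Computing bottom-up: F(0)=0, F(1)=1, F(2)=1, F(3)=2, F(4)=3, F(5)=5, F(6)=8, F(7)=13, F(8)=21, F(9)=34, F(10)=55
= 55


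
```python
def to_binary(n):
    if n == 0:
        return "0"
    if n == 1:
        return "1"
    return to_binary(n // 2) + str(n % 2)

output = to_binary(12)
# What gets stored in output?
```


to_binary(12)
= to_binary(6) + "0"
= to_binary(3) + "0" + "0"
= to_binary(1) + "1" + "0" + "0"
= "1" + "1" + "0" + "0"
= "1100"


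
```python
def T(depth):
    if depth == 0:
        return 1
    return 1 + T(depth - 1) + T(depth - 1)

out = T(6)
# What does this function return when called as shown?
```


T(6)
= 1 + T(5) + T(5)
= 1 + 2 * T(5)
T(k) = 2^(k+1) - 1
T(0) = 1
T(1) = 3
T(2) = 7
T(3) = 15
T(4) = 31
T(6) = 2^7 - 1 = 127


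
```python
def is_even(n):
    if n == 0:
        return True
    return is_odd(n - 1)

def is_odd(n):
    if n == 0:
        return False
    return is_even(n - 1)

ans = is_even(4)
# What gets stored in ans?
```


is_even(4)
= is_odd(3)
= is_even(2)
= is_odd(1)
= is_even(0)
n == 0: return True
= True


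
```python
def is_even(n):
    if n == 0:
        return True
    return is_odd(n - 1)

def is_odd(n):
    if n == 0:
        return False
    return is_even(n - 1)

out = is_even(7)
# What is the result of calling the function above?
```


is_even(7)
= is_odd(6)
= is_even(5)
= is_odd(4)
= is_even(3)
= is_odd(2)
= is_even(1)
= is_odd(0)
n == 0: return False
= False


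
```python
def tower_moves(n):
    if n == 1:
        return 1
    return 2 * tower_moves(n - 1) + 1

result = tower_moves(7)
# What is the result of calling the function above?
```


tower_moves(7)
= 2 * tower_moves(6) + 1
= 2 * (2 * tower_moves(5) + 1) + 1
= 2 * (2 * (2 * tower_moves(4) + 1) + 1) + 1
= 2 * (2 * (2 * (2 * tower_moves(3) + 1) + 1) + 1) + 1
= 2 * (2 * (2 * (2 * (2 * tower_moves(2) + 1) + 1) + 1) + 1) + 1
= 2 * (2 * (2 * (2 * (2 * (2 * tower_moves(1) + 1) + 1) + 1) + 1) + 1) + 1
Now compute bottom-up:
tower_moves(1) = 1
tower_moves(2) = 2 * 1 + 1 = 3
tower_moves(3) = 2 * 3 + 1 = 7
tower_moves(4) = 2 * 7 + 1 = 15
tower_moves(5) = 2 * 15 + 1 = 31
tower_moves(6) = 2 * 31 + 1 = 63
tower_moves(7) = 2 * 63 + 1 = 127
= 127


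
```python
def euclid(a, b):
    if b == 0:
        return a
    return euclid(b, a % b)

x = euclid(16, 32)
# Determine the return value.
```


euclid(16, 32)
= euclid(32, 16 % 32) = euclid(32, 16)
= euclid(16, 32 % 16) = euclid(16, 0)
b == 0, return a = 16


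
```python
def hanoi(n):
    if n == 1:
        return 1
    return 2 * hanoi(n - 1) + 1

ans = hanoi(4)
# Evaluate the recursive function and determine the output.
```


hanoi(4)
= 2 * hanoi(3) + 1
= 2 * (2 * hanoi(2) + 1) + 1
= 2 * (2 * (2 * hanoi(1) + 1) + 1) + 1
Now compute bottom-up:
hanoi(1) = 1
hanoi(2) = 2 * 1 + 1 = 3
hanoi(3) = 2 * 3 + 1 = 7
hanoi(4) = 2 * 7 + 1 = 15
= 15


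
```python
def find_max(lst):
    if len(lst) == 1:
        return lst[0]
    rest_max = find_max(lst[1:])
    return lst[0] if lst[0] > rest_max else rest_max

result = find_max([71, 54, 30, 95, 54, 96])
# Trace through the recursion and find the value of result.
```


find_max([71, 54, 30, 95, 54, 96])
= compare 71 with find_max([54, 30, 95, 54, 96])
= compare 54 with find_max([30, 95, 54, 96])
= compare 30 with find_max([95, 54, 96])
= compare 95 with find_max([54, 96])
= compare 54 with find_max([96])
Base: find_max([96]) = 96
compare 54 with 96: max = 96
compare 95 with 96: max = 96
compare 30 with 96: max = 96
compare 54 with 96: max = 96
compare 71 with 96: max = 96
= 96


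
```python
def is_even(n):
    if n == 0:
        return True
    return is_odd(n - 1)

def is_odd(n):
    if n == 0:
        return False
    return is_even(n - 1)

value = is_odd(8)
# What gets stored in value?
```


is_odd(8)
= is_even(7)
= is_odd(6)
= is_even(5)
= is_odd(4)
= is_even(3)
= is_odd(2)
= is_even(1)
= is_odd(0)
n == 0: return False
= False


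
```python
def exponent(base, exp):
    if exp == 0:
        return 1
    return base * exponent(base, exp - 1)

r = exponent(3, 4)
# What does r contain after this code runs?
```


exponent(3, 4)
= 3 * exponent(3, 3)
= 3 * 3 * exponent(3, 2)
= 3 * 3 * 3 * exponent(3, 1)
= 3 * 3 * 3 * 3 * exponent(3, 0)
= 3 * 3 * 3 * 3 * 1
= 81


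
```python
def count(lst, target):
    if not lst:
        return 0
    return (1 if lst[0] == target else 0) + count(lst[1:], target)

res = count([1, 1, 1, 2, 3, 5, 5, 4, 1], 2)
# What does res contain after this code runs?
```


count([1, 1, 1, 2, 3, 5, 5, 4, 1], 2)
lst[0]=1 != 2: 0 + count([1, 1, 2, 3, 5, 5, 4, 1], 2)
lst[0]=1 != 2: 0 + count([1, 2, 3, 5, 5, 4, 1], 2)
lst[0]=1 != 2: 0 + count([2, 3, 5, 5, 4, 1], 2)
lst[0]=2 == 2: 1 + count([3, 5, 5, 4, 1], 2)
lst[0]=3 != 2: 0 + count([5, 5, 4, 1], 2)
lst[0]=5 != 2: 0 + count([5, 4, 1], 2)
lst[0]=5 != 2: 0 + count([4, 1], 2)
lst[0]=4 != 2: 0 + count([1], 2)
lst[0]=1 != 2: 0 + count([], 2)
= 1


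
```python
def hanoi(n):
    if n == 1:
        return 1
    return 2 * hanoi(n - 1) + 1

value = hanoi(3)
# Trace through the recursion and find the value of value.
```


hanoi(3)
= 2 * hanoi(2) + 1
= 2 * (2 * hanoi(1) + 1) + 1
Now compute bottom-up:
hanoi(1) = 1
hanoi(2) = 2 * 1 + 1 = 3
hanoi(3) = 2 * 3 + 1 = 7
= 7


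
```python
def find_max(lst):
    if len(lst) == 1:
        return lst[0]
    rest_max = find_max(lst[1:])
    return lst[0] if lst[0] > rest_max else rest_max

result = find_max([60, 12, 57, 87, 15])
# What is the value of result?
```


find_max([60, 12, 57, 87, 15])
= compare 60 with find_max([12, 57, 87, 15])
= compare 12 with find_max([57, 87, 15])
= compare 57 with find_max([87, 15])
= compare 87 with find_max([15])
Base: find_max([15]) = 15
compare 87 with 15: max = 87
compare 57 with 87: max = 87
compare 12 with 87: max = 87
compare 60 with 87: max = 87
= 87


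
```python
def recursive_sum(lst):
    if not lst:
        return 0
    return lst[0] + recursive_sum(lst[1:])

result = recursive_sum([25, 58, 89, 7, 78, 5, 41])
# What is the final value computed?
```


recursive_sum([25, 58, 89, 7, 78, 5, 41])
= 25 + recursive_sum([58, 89, 7, 78, 5, 41])
= 25 + 58 + recursive_sum([89, 7, 78, 5, 41])
= 25 + 58 + 89 + recursive_sum([7, 78, 5, 41])
= 25 + 58 + 89 + 7 + recursive_sum([78, 5, 41])
= 25 + 58 + 89 + 7 + 78 + recursive_sum([5, 41])
= 25 + 58 + 89 + 7 + 78 + 5 + recursive_sum([41])
= 25 + 58 + 89 + 7 + 78 + 5 + 41 + recursive_sum([])
= 25 + 58 + 89 + 7 + 78 + 5 + 41 + 0
= 303


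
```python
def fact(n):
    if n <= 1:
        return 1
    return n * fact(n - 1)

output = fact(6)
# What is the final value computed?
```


fact(6)
= 6 * fact(5)
= 6 * 5 * fact(4)
= 6 * 5 * 4 * fact(3)
= 6 * 5 * 4 * 3 * fact(2)
= 6 * 5 * 4 * 3 * 2 * fact(1)
= 6 * 5 * 4 * 3 * 2 * 1
= 720


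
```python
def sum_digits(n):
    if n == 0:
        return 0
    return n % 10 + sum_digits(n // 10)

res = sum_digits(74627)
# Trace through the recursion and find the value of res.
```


sum_digits(74627)
= 7 + sum_digits(7462)
= 7 + 2 + sum_digits(746)
= 7 + 2 + 6 + sum_digits(74)
= 7 + 2 + 6 + 4 + sum_digits(7)
= 7 + 2 + 6 + 4 + 7 + sum_digits(0)
= 7 + 2 + 6 + 4 + 7 + 0
= 26
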